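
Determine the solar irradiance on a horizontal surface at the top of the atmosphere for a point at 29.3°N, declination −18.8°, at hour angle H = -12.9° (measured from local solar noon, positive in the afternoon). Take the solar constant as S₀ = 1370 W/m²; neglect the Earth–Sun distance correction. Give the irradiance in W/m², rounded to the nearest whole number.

cos θ_z = sin φ sin δ + cos φ cos δ cos H = (0.4894)(-0.3223) + (0.8721)(0.9466)(0.9748) = 0.6470.
Top-of-atmosphere irradiance = S₀ cos θ_z = 1370 × 0.6470 = 886.39 W/m².

886 W/m²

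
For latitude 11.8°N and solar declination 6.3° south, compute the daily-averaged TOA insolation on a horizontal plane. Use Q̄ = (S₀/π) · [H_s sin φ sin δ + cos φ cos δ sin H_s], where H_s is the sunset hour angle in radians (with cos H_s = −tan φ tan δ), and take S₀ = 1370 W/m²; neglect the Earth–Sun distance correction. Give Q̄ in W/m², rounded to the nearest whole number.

409 W/m²

−tan φ tan δ = −(0.2089)(-0.1104) = 0.0231; H_s = arccos(0.0231) = 88.68°. In radians, H_s = 1.5478.
H_s sin φ sin δ = 1.5478 × 0.2045 × -0.1097 = -0.0347.
cos φ cos δ sin H_s = 0.9789 × 0.9940 × 0.9997 = 0.9727.
Q̄ = (1370/π) × (-0.0347 + 0.9727) = 436.08 × 0.9380 = 409.04 W/m².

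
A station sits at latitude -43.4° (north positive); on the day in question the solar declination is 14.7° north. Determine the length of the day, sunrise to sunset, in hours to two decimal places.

cos H_s = −tan(-43.4°) · tan(14.7°) = 0.2481, so H_s = arccos(0.2481) = 75.63°.
Day length = 2 H_s / 15° h⁻¹ = 151.26° / 15 = 10.084 h.

10.08 hours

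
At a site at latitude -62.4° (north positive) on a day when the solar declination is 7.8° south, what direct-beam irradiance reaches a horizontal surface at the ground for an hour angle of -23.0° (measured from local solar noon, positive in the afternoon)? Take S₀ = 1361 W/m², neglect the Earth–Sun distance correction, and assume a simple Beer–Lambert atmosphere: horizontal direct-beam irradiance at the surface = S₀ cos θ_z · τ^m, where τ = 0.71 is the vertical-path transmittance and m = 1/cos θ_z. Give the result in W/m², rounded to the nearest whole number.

With φ = -62.4°, δ = -7.8°, H = -23.00°: sin φ sin δ = 0.1203, cos φ cos δ cos H = 0.4225, so cos θ_z = 0.5428.
Air mass m = 1/cos θ_z = 1/0.5428 = 1.842; τ^m = 0.71^1.842 = 0.5321.
Surface direct beam = 1361 × 0.5428 × 0.5321 = 393.09 W/m².

393 W/m²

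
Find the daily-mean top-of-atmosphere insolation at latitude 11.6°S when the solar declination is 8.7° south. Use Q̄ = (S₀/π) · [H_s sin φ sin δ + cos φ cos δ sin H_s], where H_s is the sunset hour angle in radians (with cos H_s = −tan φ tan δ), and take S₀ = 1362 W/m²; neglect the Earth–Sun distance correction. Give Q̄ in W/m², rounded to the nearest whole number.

441 W/m²

The sunset hour angle satisfies cos H_s = −tan φ tan δ = -0.0314, giving H_s = 91.80°. In radians, H_s = 1.6022.
H_s sin φ sin δ = 1.6022 × -0.2011 × -0.1513 = 0.0487.
cos φ cos δ sin H_s = 0.9796 × 0.9885 × 0.9995 = 0.9679.
Q̄ = (1362/π) × (0.0487 + 0.9679) = 433.54 × 1.0166 = 440.74 W/m².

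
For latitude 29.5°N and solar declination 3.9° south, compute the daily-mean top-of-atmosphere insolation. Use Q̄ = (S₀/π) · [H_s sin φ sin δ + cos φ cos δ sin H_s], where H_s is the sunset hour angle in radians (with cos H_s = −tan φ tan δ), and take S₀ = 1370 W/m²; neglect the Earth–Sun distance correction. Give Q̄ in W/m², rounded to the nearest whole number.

356 W/m²

The sunset hour angle satisfies cos H_s = −tan φ tan δ = 0.0386, giving H_s = 87.79°. In radians, H_s = 1.5322.
H_s sin φ sin δ = 1.5322 × 0.4924 × -0.0680 = -0.0513.
cos φ cos δ sin H_s = 0.8704 × 0.9977 × 0.9993 = 0.8678.
Q̄ = (1370/π) × (-0.0513 + 0.8678) = 436.08 × 0.8165 = 356.06 W/m².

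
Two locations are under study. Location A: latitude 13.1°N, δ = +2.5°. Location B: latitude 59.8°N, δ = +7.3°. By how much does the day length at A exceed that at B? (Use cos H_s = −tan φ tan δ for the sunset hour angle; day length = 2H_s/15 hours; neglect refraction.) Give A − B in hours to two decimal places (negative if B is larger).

-1.62 h

A: H_s = arccos(−tan 13.1° · tan 2.5°) = 90.58°, so 2H_s/15 = 12.0773 h.
B: H_s = arccos(−tan 59.8° · tan 7.3°) = 102.72°, so 2H_s/15 = 13.6960 h.
A − B = 12.0773 − 13.6960 = -1.6187 h.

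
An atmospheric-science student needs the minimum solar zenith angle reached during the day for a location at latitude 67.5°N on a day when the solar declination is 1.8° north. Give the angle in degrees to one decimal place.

At local solar noon the hour angle is zero, so the zenith angle is |φ − δ| = |67.5° − (1.8°)| = 65.7°.

65.7°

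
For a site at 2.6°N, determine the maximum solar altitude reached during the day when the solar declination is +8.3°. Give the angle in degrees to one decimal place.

At local solar noon the hour angle is zero, so the elevation is 90° − |φ − δ| = 90° − |2.6° − (8.3°)| = 90° − 5.7° = 84.3°.

84.3°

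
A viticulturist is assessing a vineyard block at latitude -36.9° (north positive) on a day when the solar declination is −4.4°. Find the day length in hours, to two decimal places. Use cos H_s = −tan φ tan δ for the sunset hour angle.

12.44 hours

The sunset hour angle satisfies cos H_s = −tan φ tan δ = -0.0578, giving H_s = 93.31°.
Day length = 2 H_s / 15° h⁻¹ = 186.62° / 15 = 12.441 h.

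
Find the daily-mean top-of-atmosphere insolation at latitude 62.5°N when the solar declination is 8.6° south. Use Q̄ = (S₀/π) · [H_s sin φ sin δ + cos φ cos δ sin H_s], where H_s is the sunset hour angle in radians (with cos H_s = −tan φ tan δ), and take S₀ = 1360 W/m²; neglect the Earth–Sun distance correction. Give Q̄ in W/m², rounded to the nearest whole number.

116 W/m²

−tan φ tan δ = −(1.9210)(-0.1512) = 0.2905; H_s = arccos(0.2905) = 73.11°. In radians, H_s = 1.2760.
H_s sin φ sin δ = 1.2760 × 0.8870 × -0.1495 = -0.1692.
cos φ cos δ sin H_s = 0.4617 × 0.9888 × 0.9569 = 0.4369.
Q̄ = (1360/π) × (-0.1692 + 0.4369) = 432.90 × 0.2677 = 115.89 W/m².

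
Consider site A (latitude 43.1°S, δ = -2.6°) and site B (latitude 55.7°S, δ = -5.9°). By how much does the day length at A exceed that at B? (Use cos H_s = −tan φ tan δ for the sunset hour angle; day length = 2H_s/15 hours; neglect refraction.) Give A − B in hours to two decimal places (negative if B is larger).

A: H_s = arccos(−tan -43.1° · tan -2.6°) = 92.44°, so 2H_s/15 = 12.3253 h.
B: H_s = arccos(−tan -55.7° · tan -5.9°) = 98.71°, so 2H_s/15 = 13.1613 h.
A − B = 12.3253 − 13.1613 = -0.8360 h.

-0.84 h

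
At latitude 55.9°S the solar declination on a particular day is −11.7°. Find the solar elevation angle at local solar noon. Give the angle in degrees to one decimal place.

45.8°

At local solar noon the hour angle is zero, so the elevation is 90° − |φ − δ| = 90° − |-55.9° − (-11.7°)| = 90° − 44.2° = 45.8°.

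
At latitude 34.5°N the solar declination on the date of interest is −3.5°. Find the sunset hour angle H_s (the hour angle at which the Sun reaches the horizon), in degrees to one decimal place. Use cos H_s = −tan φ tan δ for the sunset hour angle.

cos H_s = −tan(34.5°) · tan(-3.5°) = 0.0420, so H_s = arccos(0.0420) = 87.59°.

87.6°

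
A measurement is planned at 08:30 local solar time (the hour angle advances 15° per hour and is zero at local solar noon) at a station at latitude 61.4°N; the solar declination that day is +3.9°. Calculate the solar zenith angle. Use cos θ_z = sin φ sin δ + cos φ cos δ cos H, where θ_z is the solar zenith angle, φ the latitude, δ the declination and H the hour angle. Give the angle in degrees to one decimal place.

Hour angle H = 15° × (8.5 − 12) = -52.50°.
cos θ_z = sin φ sin δ + cos φ cos δ cos H = (0.8780)(0.0680) + (0.4787)(0.9977)(0.6088) = 0.3505.
θ_z = arccos(0.3505) = 69.48°.

69.5°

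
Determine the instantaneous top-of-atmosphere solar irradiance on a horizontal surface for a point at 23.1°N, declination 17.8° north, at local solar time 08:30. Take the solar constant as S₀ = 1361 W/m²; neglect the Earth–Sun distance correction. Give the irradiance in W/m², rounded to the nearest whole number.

Hour angle H = 15° × (8.5 − 12) = -52.50°.
cos θ_z = sin φ sin δ + cos φ cos δ cos H = (0.3923)(0.3057) + (0.9198)(0.9521)(0.6088) = 0.6531.
Top-of-atmosphere irradiance = S₀ cos θ_z = 1361 × 0.6531 = 888.87 W/m².

889 W/m²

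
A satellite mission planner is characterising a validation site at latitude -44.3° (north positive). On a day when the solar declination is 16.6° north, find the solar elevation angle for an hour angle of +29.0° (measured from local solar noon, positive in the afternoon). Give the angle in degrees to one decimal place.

23.6°

cos θ_z = sin(-44.3°) sin(16.6°) + cos(-44.3°) cos(16.6°) cos(29.00°) = -0.1995 + 0.5999 = 0.4004.
θ_z = arccos(0.4004) = 66.40°, so the elevation is 90° − 66.40° = 23.60°.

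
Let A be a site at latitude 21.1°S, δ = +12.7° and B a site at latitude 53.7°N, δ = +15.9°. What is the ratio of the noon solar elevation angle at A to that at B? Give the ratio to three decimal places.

1.077

A: 90° − |-21.1 − (12.7)| = 56.20°.
B: 90° − |53.7 − (15.9)| = 52.20°.
Ratio A/B = 56.2000 / 52.2000 = 1.0766.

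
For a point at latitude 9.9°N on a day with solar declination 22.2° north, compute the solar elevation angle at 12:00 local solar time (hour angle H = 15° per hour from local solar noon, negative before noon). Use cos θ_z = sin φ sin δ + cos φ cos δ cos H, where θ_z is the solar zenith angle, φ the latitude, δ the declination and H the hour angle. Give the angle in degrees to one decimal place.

Hour angle H = 15° × (12 − 12) = 0.00°.
With φ = 9.9°, δ = 22.2°, H = 0.00°: sin φ sin δ = 0.0650, cos φ cos δ cos H = 0.9121, so cos θ_z = 0.9771.
θ_z = arccos(0.9771) = 12.29°, so the elevation is 90° − 12.29° = 77.71°.

77.7°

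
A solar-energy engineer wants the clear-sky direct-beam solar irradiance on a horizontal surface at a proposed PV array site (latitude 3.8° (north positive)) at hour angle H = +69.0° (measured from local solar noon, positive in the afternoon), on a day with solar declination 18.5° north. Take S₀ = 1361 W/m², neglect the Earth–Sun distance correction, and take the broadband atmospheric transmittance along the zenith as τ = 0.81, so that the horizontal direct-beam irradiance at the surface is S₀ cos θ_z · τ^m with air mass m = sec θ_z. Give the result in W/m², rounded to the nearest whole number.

cos θ_z = sin(3.8°) sin(18.5°) + cos(3.8°) cos(18.5°) cos(69.00°) = 0.0210 + 0.3391 = 0.3601.
Air mass m = 1/cos θ_z = 1/0.3601 = 2.777; τ^m = 0.81^2.777 = 0.5570.
Surface direct beam = 1361 × 0.3601 × 0.5570 = 272.98 W/m².

273 W/m²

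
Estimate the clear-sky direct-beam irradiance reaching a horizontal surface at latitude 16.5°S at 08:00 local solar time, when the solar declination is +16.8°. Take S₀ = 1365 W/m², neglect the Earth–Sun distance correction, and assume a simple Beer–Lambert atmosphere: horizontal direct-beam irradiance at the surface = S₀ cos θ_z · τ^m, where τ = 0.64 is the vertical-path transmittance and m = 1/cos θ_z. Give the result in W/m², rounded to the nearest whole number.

157 W/m²

Hour angle H = 15° × (8 − 12) = -60.00°.
cos θ_z = sin(-16.5°) sin(16.8°) + cos(-16.5°) cos(16.8°) cos(-60.00°) = -0.0821 + 0.4589 = 0.3768.
Air mass m = 1/cos θ_z = 1/0.3768 = 2.654; τ^m = 0.64^2.654 = 0.3059.
Surface direct beam = 1365 × 0.3768 × 0.3059 = 157.33 W/m².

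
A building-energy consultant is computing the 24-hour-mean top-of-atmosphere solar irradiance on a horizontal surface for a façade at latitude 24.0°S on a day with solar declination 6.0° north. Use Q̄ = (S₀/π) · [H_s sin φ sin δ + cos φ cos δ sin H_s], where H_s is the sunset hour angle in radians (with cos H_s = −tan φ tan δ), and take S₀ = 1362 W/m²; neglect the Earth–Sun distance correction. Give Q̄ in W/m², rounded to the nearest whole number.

365 W/m²

cos H_s = −tan(-24.0°) · tan(6.0°) = 0.0468, so H_s = arccos(0.0468) = 87.32°. In radians, H_s = 1.5240.
H_s sin φ sin δ = 1.5240 × -0.4067 × 0.1045 = -0.0648.
cos φ cos δ sin H_s = 0.9135 × 0.9945 × 0.9989 = 0.9075.
Q̄ = (1362/π) × (-0.0648 + 0.9075) = 433.54 × 0.8427 = 365.34 W/m².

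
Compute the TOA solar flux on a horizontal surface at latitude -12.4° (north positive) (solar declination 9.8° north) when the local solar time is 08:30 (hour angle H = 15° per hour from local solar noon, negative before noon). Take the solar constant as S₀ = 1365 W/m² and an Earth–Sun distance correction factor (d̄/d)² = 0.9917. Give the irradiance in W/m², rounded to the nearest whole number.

Hour angle H = 15° × (8.5 − 12) = -52.50°.
With φ = -12.4°, δ = 9.8°, H = -52.50°: sin φ sin δ = -0.0365, cos φ cos δ cos H = 0.5859, so cos θ_z = 0.5494.
Top-of-atmosphere irradiance = S₀ (d̄/d)² cos θ_z = 1365 × 0.9917 × 0.5494 = 743.71 W/m².

744 W/m²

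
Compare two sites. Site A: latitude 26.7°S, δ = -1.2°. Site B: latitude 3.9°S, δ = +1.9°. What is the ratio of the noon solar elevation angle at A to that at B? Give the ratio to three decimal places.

0.766

A: 90° − |-26.7 − (-1.2)| = 64.50°.
B: 90° − |-3.9 − (1.9)| = 84.20°.
Ratio A/B = 64.5000 / 84.2000 = 0.7660.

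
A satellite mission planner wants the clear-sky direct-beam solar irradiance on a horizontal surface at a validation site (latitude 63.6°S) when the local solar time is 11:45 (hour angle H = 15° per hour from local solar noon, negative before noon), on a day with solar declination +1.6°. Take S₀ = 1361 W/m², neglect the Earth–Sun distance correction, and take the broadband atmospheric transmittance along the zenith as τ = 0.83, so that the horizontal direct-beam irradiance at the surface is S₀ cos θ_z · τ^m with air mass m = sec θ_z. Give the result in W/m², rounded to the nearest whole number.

365 W/m²

Hour angle H = 15° × (11.75 − 12) = -3.75°.
With φ = -63.6°, δ = 1.6°, H = -3.75°: sin φ sin δ = -0.0250, cos φ cos δ cos H = 0.4435, so cos θ_z = 0.4185.
Air mass m = 1/cos θ_z = 1/0.4185 = 2.389; τ^m = 0.83^2.389 = 0.6407.
Surface direct beam = 1361 × 0.4185 × 0.6407 = 364.93 W/m².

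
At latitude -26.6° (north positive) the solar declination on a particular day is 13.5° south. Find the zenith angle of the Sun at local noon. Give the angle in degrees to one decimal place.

13.1°

At local solar noon the hour angle is zero, so the zenith angle is |φ − δ| = |-26.6° − (-13.5°)| = 13.1°.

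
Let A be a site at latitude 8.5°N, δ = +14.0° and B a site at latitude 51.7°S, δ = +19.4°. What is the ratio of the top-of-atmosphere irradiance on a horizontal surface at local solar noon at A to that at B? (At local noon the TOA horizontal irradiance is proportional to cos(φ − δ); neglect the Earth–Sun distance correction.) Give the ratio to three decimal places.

A: cos θ_z = cos(8.5° − (14.0°)) = 0.9954.
B: cos θ_z = cos(-51.7° − (19.4°)) = 0.3239.
Ratio A/B = 0.9954 / 0.3239 = 3.0732.

3.073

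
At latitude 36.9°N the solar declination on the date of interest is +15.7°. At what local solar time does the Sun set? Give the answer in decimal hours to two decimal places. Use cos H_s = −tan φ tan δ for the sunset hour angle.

18.81 h

The sunset hour angle satisfies cos H_s = −tan φ tan δ = -0.2110, giving H_s = 102.18°.
Sunset is at 12 + H_s/15 = 12 + 6.812 = 18.812 h local solar time.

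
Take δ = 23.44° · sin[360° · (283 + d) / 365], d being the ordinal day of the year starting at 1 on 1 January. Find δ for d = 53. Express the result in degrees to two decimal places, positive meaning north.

360 × (283 + 53) / 365 = 331.397°; sin(331.397°) = -0.4787.
δ = 23.44 × -0.4787 = -11.221° ≈ -11.22°.

-11.22°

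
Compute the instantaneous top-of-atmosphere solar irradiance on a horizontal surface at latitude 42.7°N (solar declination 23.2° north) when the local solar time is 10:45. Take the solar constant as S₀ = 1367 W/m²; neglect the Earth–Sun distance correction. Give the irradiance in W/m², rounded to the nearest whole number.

1240 W/m²

Hour angle H = 15° × (10.75 − 12) = -18.75°.
With φ = 42.7°, δ = 23.2°, H = -18.75°: sin φ sin δ = 0.2672, cos φ cos δ cos H = 0.6396, so cos θ_z = 0.9068.
Top-of-atmosphere irradiance = S₀ cos θ_z = 1367 × 0.9068 = 1239.60 W/m².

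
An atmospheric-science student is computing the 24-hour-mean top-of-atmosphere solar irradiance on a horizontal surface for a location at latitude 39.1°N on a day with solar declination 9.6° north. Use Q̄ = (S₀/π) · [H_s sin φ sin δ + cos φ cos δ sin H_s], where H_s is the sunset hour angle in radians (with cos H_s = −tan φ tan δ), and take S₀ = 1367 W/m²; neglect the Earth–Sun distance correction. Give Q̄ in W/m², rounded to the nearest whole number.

−tan φ tan δ = −(0.8127)(0.1691) = -0.1374; H_s = arccos(-0.1374) = 97.90°. In radians, H_s = 1.7087.
H_s sin φ sin δ = 1.7087 × 0.6307 × 0.1668 = 0.1798.
cos φ cos δ sin H_s = 0.7760 × 0.9860 × 0.9905 = 0.7579.
Q̄ = (1367/π) × (0.1798 + 0.7579) = 435.13 × 0.9377 = 408.02 W/m².

408 W/m²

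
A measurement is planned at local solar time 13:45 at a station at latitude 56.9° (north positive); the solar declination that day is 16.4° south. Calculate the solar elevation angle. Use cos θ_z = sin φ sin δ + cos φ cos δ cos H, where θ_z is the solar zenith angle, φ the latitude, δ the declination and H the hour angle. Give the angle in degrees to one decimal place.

13.5°

Hour angle H = 15° × (13.75 − 12) = 26.25°.
With φ = 56.9°, δ = -16.4°, H = 26.25°: sin φ sin δ = -0.2365, cos φ cos δ cos H = 0.4699, so cos θ_z = 0.2334.
θ_z = arccos(0.2334) = 76.50°, so the elevation is 90° − 76.50° = 13.50°.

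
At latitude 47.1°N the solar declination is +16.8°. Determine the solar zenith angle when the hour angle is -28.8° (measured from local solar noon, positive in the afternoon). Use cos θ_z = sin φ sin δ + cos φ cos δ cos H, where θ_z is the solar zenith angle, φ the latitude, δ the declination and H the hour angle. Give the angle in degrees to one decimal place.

38.5°

cos θ_z = sin(47.1°) sin(16.8°) + cos(47.1°) cos(16.8°) cos(-28.80°) = 0.2117 + 0.5711 = 0.7828.
θ_z = arccos(0.7828) = 38.48°.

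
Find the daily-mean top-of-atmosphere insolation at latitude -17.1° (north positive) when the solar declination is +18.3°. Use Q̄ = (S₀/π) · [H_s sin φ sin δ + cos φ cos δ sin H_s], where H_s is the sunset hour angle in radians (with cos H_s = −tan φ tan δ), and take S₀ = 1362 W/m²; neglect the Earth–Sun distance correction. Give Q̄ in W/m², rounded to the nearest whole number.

The sunset hour angle satisfies cos H_s = −tan φ tan δ = 0.1017, giving H_s = 84.16°. In radians, H_s = 1.4689.
H_s sin φ sin δ = 1.4689 × -0.2940 × 0.3140 = -0.1356.
cos φ cos δ sin H_s = 0.9558 × 0.9494 × 0.9948 = 0.9027.
Q̄ = (1362/π) × (-0.1356 + 0.9027) = 433.54 × 0.7671 = 332.57 W/m².

333 W/m²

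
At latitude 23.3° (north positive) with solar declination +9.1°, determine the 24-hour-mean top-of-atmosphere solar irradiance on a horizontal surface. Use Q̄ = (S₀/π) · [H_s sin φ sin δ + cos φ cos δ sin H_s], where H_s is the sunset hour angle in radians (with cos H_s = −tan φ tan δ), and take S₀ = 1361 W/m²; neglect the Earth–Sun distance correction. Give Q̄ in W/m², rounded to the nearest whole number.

The sunset hour angle satisfies cos H_s = −tan φ tan δ = -0.0690, giving H_s = 93.96°. In radians, H_s = 1.6399.
H_s sin φ sin δ = 1.6399 × 0.3955 × 0.1582 = 0.1026.
cos φ cos δ sin H_s = 0.9184 × 0.9874 × 0.9976 = 0.9047.
Q̄ = (1361/π) × (0.1026 + 0.9047) = 433.22 × 1.0073 = 436.38 W/m².

436 W/m²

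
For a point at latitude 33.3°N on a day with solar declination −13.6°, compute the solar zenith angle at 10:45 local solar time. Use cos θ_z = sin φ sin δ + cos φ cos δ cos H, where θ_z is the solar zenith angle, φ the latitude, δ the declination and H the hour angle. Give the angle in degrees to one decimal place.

50.2°

Hour angle H = 15° × (10.75 − 12) = -18.75°.
With φ = 33.3°, δ = -13.6°, H = -18.75°: sin φ sin δ = -0.1291, cos φ cos δ cos H = 0.7693, so cos θ_z = 0.6402.
θ_z = arccos(0.6402) = 50.19°.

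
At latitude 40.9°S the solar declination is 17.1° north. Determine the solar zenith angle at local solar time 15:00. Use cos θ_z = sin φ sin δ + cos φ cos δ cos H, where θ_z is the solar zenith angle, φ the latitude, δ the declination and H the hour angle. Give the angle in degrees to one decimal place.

Hour angle H = 15° × (15 − 12) = 45.00°.
cos θ_z = sin(-40.9°) sin(17.1°) + cos(-40.9°) cos(17.1°) cos(45.00°) = -0.1925 + 0.5108 = 0.3183.
θ_z = arccos(0.3183) = 71.44°.

71.4°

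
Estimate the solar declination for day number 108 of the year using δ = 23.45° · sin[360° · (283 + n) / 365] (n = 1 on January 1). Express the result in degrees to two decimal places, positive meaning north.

360 × (283 + 108) / 365 = 385.644°; sin(385.644°) = 0.4328.
δ = 23.45 × 0.4328 = 10.149° ≈ +10.15°.

+10.15°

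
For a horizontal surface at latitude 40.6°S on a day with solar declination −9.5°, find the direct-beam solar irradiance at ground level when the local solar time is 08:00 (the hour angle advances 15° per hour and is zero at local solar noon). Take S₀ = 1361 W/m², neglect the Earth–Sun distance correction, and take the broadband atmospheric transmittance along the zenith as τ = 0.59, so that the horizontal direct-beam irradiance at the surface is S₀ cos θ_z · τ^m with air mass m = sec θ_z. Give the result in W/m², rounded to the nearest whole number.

219 W/m²

Hour angle H = 15° × (8 − 12) = -60.00°.
With φ = -40.6°, δ = -9.5°, H = -60.00°: sin φ sin δ = 0.1074, cos φ cos δ cos H = 0.3744, so cos θ_z = 0.4818.
Air mass m = 1/cos θ_z = 1/0.4818 = 2.076; τ^m = 0.59^2.076 = 0.3344.
Surface direct beam = 1361 × 0.4818 × 0.3344 = 219.28 W/m².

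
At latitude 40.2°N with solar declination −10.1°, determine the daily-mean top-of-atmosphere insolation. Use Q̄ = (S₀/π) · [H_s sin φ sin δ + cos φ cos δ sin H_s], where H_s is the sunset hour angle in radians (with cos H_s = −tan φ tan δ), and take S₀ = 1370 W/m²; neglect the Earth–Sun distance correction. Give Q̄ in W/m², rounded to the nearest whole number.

cos H_s = −tan(40.2°) · tan(-10.1°) = 0.1505, so H_s = arccos(0.1505) = 81.34°. In radians, H_s = 1.4197.
H_s sin φ sin δ = 1.4197 × 0.6455 × -0.1754 = -0.1607.
cos φ cos δ sin H_s = 0.7638 × 0.9845 × 0.9886 = 0.7434.
Q̄ = (1370/π) × (-0.1607 + 0.7434) = 436.08 × 0.5827 = 254.10 W/m².

254 W/m²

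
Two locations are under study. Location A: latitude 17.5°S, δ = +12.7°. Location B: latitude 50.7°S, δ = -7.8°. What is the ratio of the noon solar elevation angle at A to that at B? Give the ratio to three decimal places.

1.270

A: 90° − |-17.5 − (12.7)| = 59.80°.
B: 90° − |-50.7 − (-7.8)| = 47.10°.
Ratio A/B = 59.8000 / 47.1000 = 1.2696.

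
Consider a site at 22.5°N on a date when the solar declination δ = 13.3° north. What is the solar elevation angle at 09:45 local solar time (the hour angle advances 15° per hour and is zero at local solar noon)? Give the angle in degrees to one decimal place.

56.7°

Hour angle H = 15° × (9.75 − 12) = -33.75°.
With φ = 22.5°, δ = 13.3°, H = -33.75°: sin φ sin δ = 0.0880, cos φ cos δ cos H = 0.7476, so cos θ_z = 0.8356.
θ_z = arccos(0.8356) = 33.32°, so the elevation is 90° − 33.32° = 56.68°.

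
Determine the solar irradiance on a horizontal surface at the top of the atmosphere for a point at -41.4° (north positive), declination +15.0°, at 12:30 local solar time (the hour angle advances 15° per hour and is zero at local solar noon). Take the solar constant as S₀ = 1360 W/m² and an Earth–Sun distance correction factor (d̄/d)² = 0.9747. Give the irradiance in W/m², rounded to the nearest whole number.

Hour angle H = 15° × (12.5 − 12) = 7.50°.
cos θ_z = sin(-41.4°) sin(15.0°) + cos(-41.4°) cos(15.0°) cos(7.50°) = -0.1712 + 0.7184 = 0.5472.
Top-of-atmosphere irradiance = S₀ (d̄/d)² cos θ_z = 1360 × 0.9747 × 0.5472 = 725.36 W/m².

725 W/m²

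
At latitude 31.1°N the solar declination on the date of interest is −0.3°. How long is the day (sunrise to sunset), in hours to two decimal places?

The sunset hour angle satisfies cos H_s = −tan φ tan δ = 0.0032, giving H_s = 89.82°.
Day length = 2 H_s / 15° h⁻¹ = 179.64° / 15 = 11.976 h.

11.98 hours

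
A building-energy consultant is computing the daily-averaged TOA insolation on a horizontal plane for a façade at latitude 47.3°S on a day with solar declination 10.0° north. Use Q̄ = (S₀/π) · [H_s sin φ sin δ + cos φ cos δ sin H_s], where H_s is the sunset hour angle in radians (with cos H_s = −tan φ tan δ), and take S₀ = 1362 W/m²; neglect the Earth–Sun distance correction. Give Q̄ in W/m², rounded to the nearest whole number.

208 W/m²

cos H_s = −tan(-47.3°) · tan(10.0°) = 0.1911, so H_s = arccos(0.1911) = 78.98°. In radians, H_s = 1.3785.
H_s sin φ sin δ = 1.3785 × -0.7349 × 0.1736 = -0.1759.
cos φ cos δ sin H_s = 0.6782 × 0.9848 × 0.9816 = 0.6556.
Q̄ = (1362/π) × (-0.1759 + 0.6556) = 433.54 × 0.4797 = 207.97 W/m².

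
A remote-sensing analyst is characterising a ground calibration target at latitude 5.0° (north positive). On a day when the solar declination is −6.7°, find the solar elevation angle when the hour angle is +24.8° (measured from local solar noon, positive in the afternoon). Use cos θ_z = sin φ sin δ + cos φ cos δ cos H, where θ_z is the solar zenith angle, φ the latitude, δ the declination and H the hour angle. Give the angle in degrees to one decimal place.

62.6°

cos θ_z = sin φ sin δ + cos φ cos δ cos H = (0.0872)(-0.1167) + (0.9962)(0.9932)(0.9078) = 0.8880.
θ_z = arccos(0.8880) = 27.38°, so the elevation is 90° − 27.38° = 62.62°.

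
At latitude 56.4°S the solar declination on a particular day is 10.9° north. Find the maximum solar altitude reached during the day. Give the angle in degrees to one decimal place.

At local solar noon the hour angle is zero, so the elevation is 90° − |φ − δ| = 90° − |-56.4° − (10.9°)| = 90° − 67.3° = 22.7°.

22.7°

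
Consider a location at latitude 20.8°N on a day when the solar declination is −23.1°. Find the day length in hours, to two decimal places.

The sunset hour angle satisfies cos H_s = −tan φ tan δ = 0.1620, giving H_s = 80.68°.
Day length = 2 H_s / 15° h⁻¹ = 161.36° / 15 = 10.757 h.

10.76 hours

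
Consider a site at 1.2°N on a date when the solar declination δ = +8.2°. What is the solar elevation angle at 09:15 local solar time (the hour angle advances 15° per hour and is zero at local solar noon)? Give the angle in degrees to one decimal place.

Hour angle H = 15° × (9.25 − 12) = -41.25°.
cos θ_z = sin(1.2°) sin(8.2°) + cos(1.2°) cos(8.2°) cos(-41.25°) = 0.0030 + 0.7440 = 0.7470.
θ_z = arccos(0.7470) = 41.67°, so the elevation is 90° − 41.67° = 48.33°.

48.3°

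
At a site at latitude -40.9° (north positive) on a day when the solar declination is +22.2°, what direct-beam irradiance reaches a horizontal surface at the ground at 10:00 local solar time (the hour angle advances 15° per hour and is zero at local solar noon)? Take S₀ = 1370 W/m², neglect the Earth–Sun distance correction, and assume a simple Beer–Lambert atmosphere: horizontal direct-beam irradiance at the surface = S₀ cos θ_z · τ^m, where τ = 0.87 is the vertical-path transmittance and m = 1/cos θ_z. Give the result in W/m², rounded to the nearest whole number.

Hour angle H = 15° × (10 − 12) = -30.00°.
With φ = -40.9°, δ = 22.2°, H = -30.00°: sin φ sin δ = -0.2474, cos φ cos δ cos H = 0.6061, so cos θ_z = 0.3587.
Air mass m = 1/cos θ_z = 1/0.3587 = 2.788; τ^m = 0.87^2.788 = 0.6782.
Surface direct beam = 1370 × 0.3587 × 0.6782 = 333.28 W/m².

333 W/m²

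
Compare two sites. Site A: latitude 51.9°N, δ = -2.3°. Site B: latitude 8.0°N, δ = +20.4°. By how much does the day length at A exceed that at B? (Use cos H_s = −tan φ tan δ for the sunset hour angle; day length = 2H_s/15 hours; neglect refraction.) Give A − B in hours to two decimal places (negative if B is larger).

-0.79 h

A: H_s = arccos(−tan 51.9° · tan -2.3°) = 87.06°, so 2H_s/15 = 11.6080 h.
B: H_s = arccos(−tan 8.0° · tan 20.4°) = 93.00°, so 2H_s/15 = 12.4000 h.
A − B = 11.6080 − 12.4000 = -0.7920 h.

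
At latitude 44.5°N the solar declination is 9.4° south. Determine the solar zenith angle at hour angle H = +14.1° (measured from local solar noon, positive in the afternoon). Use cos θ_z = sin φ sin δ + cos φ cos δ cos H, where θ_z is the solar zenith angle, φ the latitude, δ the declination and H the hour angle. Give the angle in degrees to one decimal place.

cos θ_z = sin(44.5°) sin(-9.4°) + cos(44.5°) cos(-9.4°) cos(14.10°) = -0.1145 + 0.6825 = 0.5680.
θ_z = arccos(0.5680) = 55.39°.

55.4°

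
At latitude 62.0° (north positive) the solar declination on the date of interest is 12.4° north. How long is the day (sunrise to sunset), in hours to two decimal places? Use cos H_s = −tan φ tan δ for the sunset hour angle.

−tan φ tan δ = −(1.8807)(0.2199) = -0.4136; H_s = arccos(-0.4136) = 114.43°.
Day length = 2 H_s / 15° h⁻¹ = 228.86° / 15 = 15.257 h.

15.26 hours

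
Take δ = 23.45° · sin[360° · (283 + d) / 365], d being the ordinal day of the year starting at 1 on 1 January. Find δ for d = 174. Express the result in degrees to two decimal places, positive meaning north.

360 × (283 + 174) / 365 = 450.740°; sin(450.740°) = 0.9999.
δ = 23.45 × 0.9999 = 23.448° ≈ +23.45°.

+23.45°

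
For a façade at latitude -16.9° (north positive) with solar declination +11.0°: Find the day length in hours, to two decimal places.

−tan φ tan δ = −(-0.3038)(0.1944) = 0.0591; H_s = arccos(0.0591) = 86.61°.
Day length = 2 H_s / 15° h⁻¹ = 173.22° / 15 = 11.548 h.

11.55 hours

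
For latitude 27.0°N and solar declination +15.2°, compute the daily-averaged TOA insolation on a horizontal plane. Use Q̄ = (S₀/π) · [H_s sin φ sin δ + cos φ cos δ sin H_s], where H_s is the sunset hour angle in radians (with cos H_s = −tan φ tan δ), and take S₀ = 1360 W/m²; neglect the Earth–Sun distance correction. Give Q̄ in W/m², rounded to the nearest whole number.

The sunset hour angle satisfies cos H_s = −tan φ tan δ = -0.1384, giving H_s = 97.96°. In radians, H_s = 1.7097.
H_s sin φ sin δ = 1.7097 × 0.4540 × 0.2622 = 0.2035.
cos φ cos δ sin H_s = 0.8910 × 0.9650 × 0.9904 = 0.8516.
Q̄ = (1360/π) × (0.2035 + 0.8516) = 432.90 × 1.0551 = 456.75 W/m².

457 W/m²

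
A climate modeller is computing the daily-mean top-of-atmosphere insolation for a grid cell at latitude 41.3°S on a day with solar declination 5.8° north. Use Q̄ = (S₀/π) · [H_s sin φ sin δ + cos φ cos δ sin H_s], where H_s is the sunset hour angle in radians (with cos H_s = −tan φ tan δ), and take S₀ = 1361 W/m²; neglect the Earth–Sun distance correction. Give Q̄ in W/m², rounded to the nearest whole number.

280 W/m²

The sunset hour angle satisfies cos H_s = −tan φ tan δ = 0.0892, giving H_s = 84.88°. In radians, H_s = 1.4814.
H_s sin φ sin δ = 1.4814 × -0.6600 × 0.1011 = -0.0988.
cos φ cos δ sin H_s = 0.7513 × 0.9949 × 0.9960 = 0.7445.
Q̄ = (1361/π) × (-0.0988 + 0.7445) = 433.22 × 0.6457 = 279.73 W/m².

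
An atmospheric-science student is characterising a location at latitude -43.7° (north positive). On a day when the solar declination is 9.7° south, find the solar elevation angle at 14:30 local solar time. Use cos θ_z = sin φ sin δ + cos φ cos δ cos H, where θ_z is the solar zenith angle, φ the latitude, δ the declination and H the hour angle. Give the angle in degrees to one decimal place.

Hour angle H = 15° × (14.5 − 12) = 37.50°.
With φ = -43.7°, δ = -9.7°, H = 37.50°: sin φ sin δ = 0.1164, cos φ cos δ cos H = 0.5654, so cos θ_z = 0.6818.
θ_z = arccos(0.6818) = 47.02°, so the elevation is 90° − 47.02° = 42.98°.

43.0°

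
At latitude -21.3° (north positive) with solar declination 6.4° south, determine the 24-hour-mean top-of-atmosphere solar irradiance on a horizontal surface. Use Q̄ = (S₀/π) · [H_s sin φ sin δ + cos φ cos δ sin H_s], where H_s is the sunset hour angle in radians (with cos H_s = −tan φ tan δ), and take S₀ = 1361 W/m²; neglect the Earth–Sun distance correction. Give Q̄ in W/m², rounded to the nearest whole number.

The sunset hour angle satisfies cos H_s = −tan φ tan δ = -0.0437, giving H_s = 92.50°. In radians, H_s = 1.6144.
H_s sin φ sin δ = 1.6144 × -0.3633 × -0.1115 = 0.0654.
cos φ cos δ sin H_s = 0.9317 × 0.9938 × 0.9990 = 0.9250.
Q̄ = (1361/π) × (0.0654 + 0.9250) = 433.22 × 0.9904 = 429.06 W/m².

429 W/m²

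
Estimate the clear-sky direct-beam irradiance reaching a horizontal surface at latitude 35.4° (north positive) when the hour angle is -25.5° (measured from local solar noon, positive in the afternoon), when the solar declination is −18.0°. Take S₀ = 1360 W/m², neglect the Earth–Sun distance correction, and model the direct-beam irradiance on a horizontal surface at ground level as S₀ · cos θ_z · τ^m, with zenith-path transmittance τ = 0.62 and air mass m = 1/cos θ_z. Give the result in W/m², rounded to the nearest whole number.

cos θ_z = sin(35.4°) sin(-18.0°) + cos(35.4°) cos(-18.0°) cos(-25.50°) = -0.1790 + 0.6997 = 0.5207.
Air mass m = 1/cos θ_z = 1/0.5207 = 1.920; τ^m = 0.62^1.920 = 0.3994.
Surface direct beam = 1360 × 0.5207 × 0.3994 = 282.84 W/m².

283 W/m²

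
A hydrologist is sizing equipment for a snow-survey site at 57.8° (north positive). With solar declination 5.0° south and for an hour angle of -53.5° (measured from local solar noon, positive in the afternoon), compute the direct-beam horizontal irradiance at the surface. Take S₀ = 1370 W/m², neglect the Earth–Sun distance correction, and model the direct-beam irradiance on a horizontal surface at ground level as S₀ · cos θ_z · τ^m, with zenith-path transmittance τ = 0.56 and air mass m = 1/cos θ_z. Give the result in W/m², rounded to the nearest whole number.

30 W/m²

cos θ_z = sin(57.8°) sin(-5.0°) + cos(57.8°) cos(-5.0°) cos(-53.50°) = -0.0738 + 0.3158 = 0.2420.
Air mass m = 1/cos θ_z = 1/0.2420 = 4.132; τ^m = 0.56^4.132 = 0.0911.
Surface direct beam = 1370 × 0.2420 × 0.0911 = 30.20 W/m².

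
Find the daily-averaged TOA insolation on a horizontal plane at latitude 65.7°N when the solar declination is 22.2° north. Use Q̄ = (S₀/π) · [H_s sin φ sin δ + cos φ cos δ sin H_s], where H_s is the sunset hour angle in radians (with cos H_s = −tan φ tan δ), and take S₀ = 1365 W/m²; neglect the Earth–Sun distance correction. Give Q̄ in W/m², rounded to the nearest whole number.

475 W/m²

The sunset hour angle satisfies cos H_s = −tan φ tan δ = -0.9038, giving H_s = 154.66°. In radians, H_s = 2.6993.
H_s sin φ sin δ = 2.6993 × 0.9114 × 0.3778 = 0.9294.
cos φ cos δ sin H_s = 0.4115 × 0.9259 × 0.4280 = 0.1631.
Q̄ = (1365/π) × (0.9294 + 0.1631) = 434.49 × 1.0925 = 474.68 W/m².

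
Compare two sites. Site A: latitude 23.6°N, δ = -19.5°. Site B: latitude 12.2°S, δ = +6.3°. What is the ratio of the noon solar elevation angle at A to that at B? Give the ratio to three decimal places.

0.656

A: 90° − |23.6 − (-19.5)| = 46.90°.
B: 90° − |-12.2 − (6.3)| = 71.50°.
Ratio A/B = 46.9000 / 71.5000 = 0.6559.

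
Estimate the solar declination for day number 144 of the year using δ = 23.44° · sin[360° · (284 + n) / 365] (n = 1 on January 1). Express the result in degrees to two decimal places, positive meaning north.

+20.72°

360 × (284 + 144) / 365 = 422.137°; sin(422.137°) = 0.8841.
δ = 23.44 × 0.8841 = 20.723° ≈ +20.72°.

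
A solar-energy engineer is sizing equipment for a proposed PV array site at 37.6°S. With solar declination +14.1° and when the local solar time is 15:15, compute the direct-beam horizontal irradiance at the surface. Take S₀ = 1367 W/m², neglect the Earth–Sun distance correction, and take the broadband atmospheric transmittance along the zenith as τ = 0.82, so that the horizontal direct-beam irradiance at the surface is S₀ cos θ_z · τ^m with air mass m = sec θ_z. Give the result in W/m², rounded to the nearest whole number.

Hour angle H = 15° × (15.25 − 12) = 48.75°.
With φ = -37.6°, δ = 14.1°, H = 48.75°: sin φ sin δ = -0.1486, cos φ cos δ cos H = 0.5067, so cos θ_z = 0.3581.
Air mass m = 1/cos θ_z = 1/0.3581 = 2.793; τ^m = 0.82^2.793 = 0.5745.
Surface direct beam = 1367 × 0.3581 × 0.5745 = 281.23 W/m².

281 W/m²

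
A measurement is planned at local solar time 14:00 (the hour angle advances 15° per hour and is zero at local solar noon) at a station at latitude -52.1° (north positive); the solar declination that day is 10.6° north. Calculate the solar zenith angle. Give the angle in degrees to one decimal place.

Hour angle H = 15° × (14 − 12) = 30.00°.
With φ = -52.1°, δ = 10.6°, H = 30.00°: sin φ sin δ = -0.1452, cos φ cos δ cos H = 0.5229, so cos θ_z = 0.3777.
θ_z = arccos(0.3777) = 67.81°.

67.8°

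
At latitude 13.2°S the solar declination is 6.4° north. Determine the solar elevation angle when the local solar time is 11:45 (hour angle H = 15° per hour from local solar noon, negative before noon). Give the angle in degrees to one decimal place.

70.0°

Hour angle H = 15° × (11.75 − 12) = -3.75°.
With φ = -13.2°, δ = 6.4°, H = -3.75°: sin φ sin δ = -0.0255, cos φ cos δ cos H = 0.9654, so cos θ_z = 0.9399.
θ_z = arccos(0.9399) = 19.97°, so the elevation is 90° − 19.97° = 70.03°.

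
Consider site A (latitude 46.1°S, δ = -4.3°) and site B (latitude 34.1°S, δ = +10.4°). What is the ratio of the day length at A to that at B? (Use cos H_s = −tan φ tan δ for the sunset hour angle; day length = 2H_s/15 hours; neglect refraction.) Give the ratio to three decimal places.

A: H_s = arccos(−tan -46.1° · tan -4.3°) = 94.48°, so 2H_s/15 = 12.5973 h.
B: H_s = arccos(−tan -34.1° · tan 10.4°) = 82.86°, so 2H_s/15 = 11.0480 h.
Ratio A/B = 12.5973 / 11.0480 = 1.1402.

1.140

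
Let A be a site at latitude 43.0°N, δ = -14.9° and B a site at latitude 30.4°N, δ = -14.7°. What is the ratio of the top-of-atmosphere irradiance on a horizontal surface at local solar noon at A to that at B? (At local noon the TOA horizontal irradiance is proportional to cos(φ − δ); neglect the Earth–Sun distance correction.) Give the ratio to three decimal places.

0.753

A: cos θ_z = cos(43.0° − (-14.9°)) = 0.5314.
B: cos θ_z = cos(30.4° − (-14.7°)) = 0.7059.
Ratio A/B = 0.5314 / 0.7059 = 0.7528.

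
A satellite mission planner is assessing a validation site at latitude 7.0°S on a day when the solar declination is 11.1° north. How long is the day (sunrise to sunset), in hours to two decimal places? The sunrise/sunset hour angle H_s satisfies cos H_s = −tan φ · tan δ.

cos H_s = −tan(-7.0°) · tan(11.1°) = 0.0241, so H_s = arccos(0.0241) = 88.62°.
Day length = 2 H_s / 15° h⁻¹ = 177.24° / 15 = 11.816 h.

11.82 hours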